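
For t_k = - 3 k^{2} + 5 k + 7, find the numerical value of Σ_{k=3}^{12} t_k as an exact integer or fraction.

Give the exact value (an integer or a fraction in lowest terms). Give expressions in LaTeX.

Compute t_(k+1)/t_k: get (3*k**2 + k - 9)/(3*k**2 - 5*k - 7).
So A=1 and B=1, with C=k**2 - 5*k/3 - 7/3.
Set up (1)·f(k+1) − (1)·f(k) − (k**2 - 5*k/3 - 7/3) = 0.
d = 3 from the (0,0,2) case.
Match coefficients ⇒ f(k) = k*(k**2 - 4*k - 4)/3.
So s_k = (B(k−1)f/C)·t_k = (k*(k**2 - 4*k - 4)/(3*k**2 - 5*k - 7))·t_k = k*(-k**2 + 4*k + 4).
Check: Δs_k = -3*k**2 + 5*k + 7. ✓
Telescoping: Σ = s_(13) − s_(3) = -1469 − (21) = -1490.

Σ = -1490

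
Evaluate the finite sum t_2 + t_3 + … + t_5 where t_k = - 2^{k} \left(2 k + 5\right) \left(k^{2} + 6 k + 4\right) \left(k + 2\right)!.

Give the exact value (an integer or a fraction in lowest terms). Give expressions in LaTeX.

Σ = -149666880

t_(k+1)/t_k = 2*(k + 3)*(2*k + 7)*(6*k + (k + 1)**2 + 10)/((2*k + 5)*(k**2 + 6*k + 4)).
So A=2*k + 6 and B=1, with C=k**3 + 17*k**2/2 + 19*k + 10.
Need (2*k + 6)·f(k+1) − (1)·f(k) = k**3 + 17*k**2/2 + 19*k + 10.
Degrees (1,0,3) ⇒ d ≤ 2.
Coefficient equations give f(k) = (k**2 + 4*k - 2)/2.
Then R = B(k−1)f/C = (k**2 + 4*k - 2)/((2*k + 5)*(k**2 + 6*k + 4)), so s_k = R(k)·t_k = -2**k*(k**2 + 4*k - 2)*factorial(k + 2).
Check: Δs_k = -2**k*(2*k + 5)*(k**2 + 6*k + 4)*factorial(k + 2). ✓
Σ_(k=2)^(5) t_k = s_(6) − s_(2) = -149667840 − (-960) = -149666880.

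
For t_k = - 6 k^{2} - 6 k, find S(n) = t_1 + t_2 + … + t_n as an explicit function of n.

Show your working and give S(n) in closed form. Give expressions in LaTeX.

S(n) = 2 n \left(- n^{2} - 3 n - 2\right)

Step 1: r(k) = (k + 2)/k.
Gosper form: A/B · C(k+1)/C(k) with A=1, B=1, C=k**2 + k.
Solve (1)·f(k+1) − (1)·f(k) = k**2 + k.
d = 3 from the (0,0,2) case.
Match coefficients ⇒ f(k) = k*(k - 1)*(k + 1)/3.
So s_k = (B(k−1)f/C)·t_k = ((k - 1)/3)·t_k = 2*k*(1 - k**2).
Check: Δs_k = 6*k*(-k - 1). ✓
Σ_(k=1)^n t_k = s_(n+1) − s_(1) = (2*n*(-n**2 - 3*n - 2)) − (0), i.e. 2*n*(-n**2 - 3*n - 2).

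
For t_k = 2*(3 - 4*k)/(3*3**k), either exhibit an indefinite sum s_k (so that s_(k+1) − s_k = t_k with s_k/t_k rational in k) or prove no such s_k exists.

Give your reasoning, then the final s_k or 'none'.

Ratio r(k) = (4*k + 1)/(3*(4*k - 3)).
Take A(k)=1/3, B(k)=1, C(k)=k - 3/4.
f must satisfy (1/3)·f(k+1) − (1)·f(k) = k - 3/4.
Degrees (0,0,1) ⇒ d ≤ 1.
Solve for f: f(k) = -3*(4*k - 1)/8 (degree 1 ≤ 1).
Certificate R = B(k−1)f/C = -3*(4*k - 1)/(2*(4*k - 3)) gives s_k = (4*k - 1)/3**k.
s_(k+1) − s_k = 2*(3 - 4*k)/(3*3**k) = t_k.

s_k = (4*k - 1)/3**k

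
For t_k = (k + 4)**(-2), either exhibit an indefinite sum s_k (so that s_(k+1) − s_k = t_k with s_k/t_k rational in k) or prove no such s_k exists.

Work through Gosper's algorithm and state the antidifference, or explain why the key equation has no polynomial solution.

r(k) = (k + 4)**2/(k + 5)**2 after simplifying.
A = k**2 + 8*k + 16, B = k**2 + 10*k + 25, C = 1.
Key eq: (k**2 + 8*k + 16)·f(k+1) = (k**2 + 8*k + 16)·f(k) + (1).
deg f ≤ 0 (via 2,2,0).
Put f(k) = c0: A·f(k+1) − B(k−1)·f(k) − C = -1; need -1 = 0 — inconsistent ⇒ no f, not summable.

none (Gosper's algorithm certifies no s_k)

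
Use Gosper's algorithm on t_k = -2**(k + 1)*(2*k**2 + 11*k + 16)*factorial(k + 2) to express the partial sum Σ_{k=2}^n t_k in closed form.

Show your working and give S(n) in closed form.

Step 1: r(k) = 2*(2*k**3 + 21*k**2 + 74*k + 87)/(2*k**2 + 11*k + 16).
Gosper form: A/B · C(k+1)/C(k) with A=2*k + 6, B=1, C=k**2 + 11*k/2 + 8.
Solve (2*k + 6)·f(k+1) − (1)·f(k) = k**2 + 11*k/2 + 8.
Degrees (1,0,2) ⇒ d ≤ 1.
Solving with deg f ≤ 1: f(k) = (k + 2)/2.
R(k) = B(k−1)·f(k)/C(k) = (k + 2)/(2*k**2 + 11*k + 16); s_k = R·t_k = -2**(k + 1)*(k + 2)*factorial(k + 2).
Δs = -2**(k + 1)*(2*k**2 + 11*k + 16)*factorial(k + 2), as required.
Evaluate: s_(n+1) = -2**(n + 2)*(n + 3)*factorial(n + 3); subtract s_(2) = -768 ⇒ S(n) = -4*2**n*n*factorial(n + 3) - 12*2**n*factorial(n + 3) + 768.

S(n) = -4*2**n*n*factorial(n + 3) - 12*2**n*factorial(n + 3) + 768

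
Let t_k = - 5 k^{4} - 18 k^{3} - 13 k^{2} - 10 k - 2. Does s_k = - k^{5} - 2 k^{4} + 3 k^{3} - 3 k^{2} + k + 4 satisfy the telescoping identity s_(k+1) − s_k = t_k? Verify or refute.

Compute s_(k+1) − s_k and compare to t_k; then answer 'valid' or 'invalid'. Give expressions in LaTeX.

s_(k+1) = -k**5 - 7*k**4 - 15*k**3 - 16*k**2 - 9*k + 2
s_(k+1) − s_k = -5*k**4 - 18*k**3 - 13*k**2 - 10*k - 2
(s_(k+1) − s_k) − t_k = 0

Valid — Δs_k = t_k.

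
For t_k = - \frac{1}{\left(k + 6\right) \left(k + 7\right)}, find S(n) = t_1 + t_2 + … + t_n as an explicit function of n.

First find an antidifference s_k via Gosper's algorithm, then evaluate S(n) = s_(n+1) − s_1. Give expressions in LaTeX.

S(n) = - \frac{n}{7 n + 49}

Compute t_(k+1)/t_k: get (k + 6)/(k + 8).
A = k + 6, B = k + 8, C = 1.
Need (k + 6)·f(k+1) − (k + 7)·f(k) = 1.
deg f ≤ 1 (via 1,1,0).
Match coefficients ⇒ f(k) = k/6.
Then R = B(k−1)f/C = k*(k + 7)/6, so s_k = R(k)·t_k = -k/(6*k + 36).
Check: Δs_k = -1/(k**2 + 13*k + 42). ✓
Telescope: S(n) = s_(n+1) − s_(1) = (-n - 1)/(6*(n + 7)) − (-1/42) = -n/(7*n + 49).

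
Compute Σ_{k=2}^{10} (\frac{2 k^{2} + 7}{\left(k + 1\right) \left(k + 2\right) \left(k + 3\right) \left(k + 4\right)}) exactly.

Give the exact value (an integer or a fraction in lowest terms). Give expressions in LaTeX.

The ratio is (k + 1)*(2*(k + 1)**2 + 7)/((k + 5)*(2*k**2 + 7)).
Factor: A=k + 1; B=k + 5; C=k**2 + 7/2.
Need (k + 1)·f(k+1) − (k + 4)·f(k) = k**2 + 7/2.
Degrees (1,1,2) ⇒ d ≤ 3.
Match coefficients ⇒ f(k) = k*(2*k**2 + 6*k + 13)/6.
Get s_k = R·t_k = k*(2*k**2 + 6*k + 13)/(3*(k + 1)*(k + 2)*(k + 3)) with R(k) = B(k−1)f(k)/C(k) = k*(k + 4)*(2*k**2 + 6*k + 13)/(3*(2*k**2 + 7)).
Verify: (2*k**2 + 7)/(k**4 + 10*k**3 + 35*k**2 + 50*k + 24) matches t_k.
Telescoping: Σ = s_(11) − s_(2) = 1177/2184 − (11/30) = 627/3640.

Σ = 627/3640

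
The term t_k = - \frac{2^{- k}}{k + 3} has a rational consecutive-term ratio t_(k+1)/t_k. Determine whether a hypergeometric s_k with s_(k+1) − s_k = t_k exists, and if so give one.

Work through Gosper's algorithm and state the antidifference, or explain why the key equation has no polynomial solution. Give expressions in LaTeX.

none (Gosper's algorithm certifies no s_k)

r(k) = (k + 3)/(2*(k + 4)) after simplifying.
Gosper form: A/B · C(k+1)/C(k) with A=k/2 + 3/2, B=k + 4, C=1.
Solve (k/2 + 3/2)·f(k+1) − (k + 3)·f(k) = 1.
Degrees (1,1,0) ⇒ d ≤ -1.
Negative degree bound (-1): no f exists, t_k not Gosper-summable.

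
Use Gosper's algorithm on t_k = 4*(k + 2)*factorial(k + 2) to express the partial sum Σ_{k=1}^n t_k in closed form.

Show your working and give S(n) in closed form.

The ratio is (k + 3)**2/(k + 2).
A = k + 3, B = 1, C = k + 2.
Need (k + 3)·f(k+1) − (1)·f(k) = k + 2.
From deg A=1, deg B=0, deg C=1: d=0.
Match coefficients ⇒ f(k) = 1.
Get s_k = R·t_k = 4*factorial(k + 2) with R(k) = B(k−1)f(k)/C(k) = 1/(k + 2).
s_(k+1) − s_k = 4*(k + 2)*factorial(k + 2) = t_k.
Evaluate: s_(n+1) = 4*factorial(n + 3); subtract s_(1) = 24 ⇒ S(n) = 4*factorial(n + 3) - 24.

S(n) = 4*factorial(n + 3) - 24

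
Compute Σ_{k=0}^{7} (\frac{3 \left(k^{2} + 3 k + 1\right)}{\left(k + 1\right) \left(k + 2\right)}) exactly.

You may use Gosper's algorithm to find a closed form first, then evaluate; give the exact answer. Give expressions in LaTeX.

Step 1: r(k) = (k + 1)*(3*k + (k + 1)**2 + 4)/((k + 3)*(k**2 + 3*k + 1)).
Normal form (A,B,C) = (k + 1, k + 3, k**2 + 3*k + 1).
Set up (k + 1)·f(k+1) − (k + 2)·f(k) − (k**2 + 3*k + 1) = 0.
d = 2 from the (1,1,2) case.
Solve for f: f(k) = k**2 (degree 2 ≤ 2).
So s_k = (B(k−1)f/C)·t_k = (k**2*(k + 2)/(k**2 + 3*k + 1))·t_k = 3*k**2/(k + 1).
Verify: 3*(k**2 + 3*k + 1)/(k**2 + 3*k + 2) matches t_k.
Telescoping: Σ = s_(8) − s_(0) = 64/3 − (0) = 64/3.

Σ = 64/3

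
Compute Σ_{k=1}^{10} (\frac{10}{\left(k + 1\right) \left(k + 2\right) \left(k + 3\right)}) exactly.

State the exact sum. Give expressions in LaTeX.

Σ = 125/156

Compute t_(k+1)/t_k: get (k + 1)/(k + 4).
A = k + 1, B = k + 4, C = 1.
Key eq: (k + 1)·f(k+1) = (k + 3)·f(k) + (1).
d = 2 from the (1,1,0) case.
Coefficient equations give f(k) = k*(k + 3)/4.
So s_k = (B(k−1)f/C)·t_k = (k*(k + 3)**2/4)·t_k = 5*k*(k + 3)/(2*(k + 1)*(k + 2)).
Verify: 10/(k**3 + 6*k**2 + 11*k + 6) matches t_k.
Σ_(k=1)^(10) t_k = s_(11) − s_(1) = 385/156 − (5/3) = 125/156.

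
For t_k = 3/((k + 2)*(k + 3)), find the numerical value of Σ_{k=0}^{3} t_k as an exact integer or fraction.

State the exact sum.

Σ = 1

Ratio r(k) = (k + 2)/(k + 4).
Factor: A=k + 2; B=k + 4; C=1.
Solve (k + 2)·f(k+1) − (k + 3)·f(k) = 1.
Degrees (1,1,0) ⇒ d ≤ 1.
Solve for f: f(k) = k/2 (degree 1 ≤ 1).
Get s_k = R·t_k = 3*k/(2*(k + 2)) with R(k) = B(k−1)f(k)/C(k) = k*(k + 3)/2.
s_(k+1) − s_k = 3/(k**2 + 5*k + 6) = t_k.
Evaluate s at k=4 and k=0: 1 and 0; difference 1.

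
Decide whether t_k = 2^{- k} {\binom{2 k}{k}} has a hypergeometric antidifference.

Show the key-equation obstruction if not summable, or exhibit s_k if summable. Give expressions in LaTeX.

No — negative degree bound, so no certificate f.

Step 1: r(k) = (2*k + 1)/(k + 1).
A = 2*k + 1, B = k + 1, C = 1.
Set up (2*k + 1)·f(k+1) − (k)·f(k) − (1) = 0.
From deg A=1, deg B=1, deg C=0: d=-1.
d = -1 < 0 ⇒ no nonzero polynomial f; not summable.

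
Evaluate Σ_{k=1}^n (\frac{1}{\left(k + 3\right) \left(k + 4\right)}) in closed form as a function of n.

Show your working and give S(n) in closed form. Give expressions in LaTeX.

S(n) = \frac{n}{4 \left(n + 4\right)}

Ratio r(k) = (k + 3)/(k + 5).
A = k + 3, B = k + 5, C = 1.
f must satisfy (k + 3)·f(k+1) − (k + 4)·f(k) = 1.
Bound: deg f ≤ 1.
Coefficient equations give f(k) = k/3.
Then R = B(k−1)f/C = k*(k + 4)/3, so s_k = R(k)·t_k = k/(3*(k + 3)).
Check: Δs_k = 1/(k**2 + 7*k + 12). ✓
Telescope: S(n) = s_(n+1) − s_(1) = (n + 1)/(3*(n + 4)) − (1/12) = n/(4*(n + 4)).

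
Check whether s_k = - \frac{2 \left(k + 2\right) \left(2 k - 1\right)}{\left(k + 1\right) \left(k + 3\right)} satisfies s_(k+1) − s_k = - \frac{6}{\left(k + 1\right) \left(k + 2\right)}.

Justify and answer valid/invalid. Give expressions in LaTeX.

s_(k+1) = -2*(k + 3)*(2*k + 1)/((k + 2)*(k + 4))
s_(k+1) − s_k = 2*(-5*k**2 - 21*k - 25)/(k**4 + 10*k**3 + 35*k**2 + 50*k + 24)
(s_(k+1) − s_k) − t_k = 2*(11 - 2*k**2)/(k**4 + 10*k**3 + 35*k**2 + 50*k + 24)

Invalid: residual \frac{2 \left(11 - 2 k^{2}\right)}{k^{4} + 10 k^{3} + 35 k^{2} + 50 k + 24} ≠ 0.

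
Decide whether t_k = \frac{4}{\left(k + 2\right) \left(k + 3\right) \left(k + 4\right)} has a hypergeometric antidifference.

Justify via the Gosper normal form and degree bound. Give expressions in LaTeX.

t_(k+1)/t_k = (k + 2)/(k + 5).
Gosper form: A/B · C(k+1)/C(k) with A=k + 2, B=k + 5, C=1.
f must satisfy (k + 2)·f(k+1) − (k + 4)·f(k) = 1.
d = 2 from the (1,1,0) case.
Solve for f: f(k) = k*(k + 5)/12 (degree 2 ≤ 2).
R(k) = B(k−1)·f(k)/C(k) = k*(k + 4)*(k + 5)/12; s_k = R·t_k = k*(k + 5)/(3*(k + 2)*(k + 3)).
Δs = 4/(k**3 + 9*k**2 + 26*k + 24), as required.

Yes. s_k = \frac{k \left(k + 5\right)}{3 \left(k + 2\right) \left(k + 3\right)}.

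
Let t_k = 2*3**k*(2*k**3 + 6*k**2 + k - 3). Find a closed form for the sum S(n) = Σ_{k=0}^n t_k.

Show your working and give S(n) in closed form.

Compute t_(k+1)/t_k: get 3*(2*k**3 + 12*k**2 + 19*k + 6)/(2*k**3 + 6*k**2 + k - 3).
So A=3 and B=1, with C=k**3 + 3*k**2 + k/2 - 3/2.
Solve (3)·f(k+1) − (1)·f(k) = k**3 + 3*k**2 + k/2 - 3/2.
Bound: deg f ≤ 3.
A polynomial solution: f(k) = (2*k**3 - 3*k**2 + k - 3)/4.
R(k) = B(k−1)·f(k)/C(k) = (2*k**3 - 3*k**2 + k - 3)/(2*(k + 1)*(2*k**2 + 4*k - 3)); s_k = R·t_k = 3**k*(2*k**3 - 3*k**2 + k - 3).
Verify: 2*3**k*(2*k**3 + 6*k**2 + k - 3) matches t_k.
s_(n+1) = 3**(n + 1)*(2*n**3 + 3*n**2 + n - 3) and s_(0) = -3, so S(n) = 6*3**n*n**3 + 9*3**n*n**2 + 3*3**n*n - 9*3**n + 3.

S(n) = 6*3**n*n**3 + 9*3**n*n**2 + 3*3**n*n - 9*3**n + 3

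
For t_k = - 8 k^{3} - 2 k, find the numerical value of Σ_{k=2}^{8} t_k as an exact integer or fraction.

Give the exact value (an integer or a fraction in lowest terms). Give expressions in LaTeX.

Ratio r(k) = (k + 4*(k + 1)**3 + 1)/(k*(4*k**2 + 1)).
Gosper form: A/B · C(k+1)/C(k) with A=1, B=1, C=k**3 + k/4.
Set up (1)·f(k+1) − (1)·f(k) − (k**3 + k/4) = 0.
From deg A=0, deg B=0, deg C=3: d=4.
Solving with deg f ≤ 4: f(k) = k*(k - 1)*(2*k**2 - 2*k + 1)/8.
So s_k = (B(k−1)f/C)·t_k = ((k - 1)*(2*k**2 - 2*k + 1)/(2*(4*k**2 + 1)))·t_k = k*(-2*k**3 + 4*k**2 - 3*k + 1).
Δs = -8*k**3 - 2*k, as required.
Sum = s_(9) − s_(2); s_(9) = -10440, s_(2) = -10 ⇒ -10430.

Σ = -10430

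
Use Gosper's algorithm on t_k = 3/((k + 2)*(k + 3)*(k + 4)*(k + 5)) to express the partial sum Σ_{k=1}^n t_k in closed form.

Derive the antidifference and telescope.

Compute t_(k+1)/t_k: get (k + 2)/(k + 6).
Gosper form: A/B · C(k+1)/C(k) with A=k + 2, B=k + 6, C=1.
Need (k + 2)·f(k+1) − (k + 5)·f(k) = 1.
Bound: deg f ≤ 3.
Coefficient equations give f(k) = k*(k**2 + 9*k + 26)/72.
Get s_k = R·t_k = k*(k**2 + 9*k + 26)/(24*(k + 2)*(k + 3)*(k + 4)) with R(k) = B(k−1)f(k)/C(k) = k*(k + 5)*(k**2 + 9*k + 26)/72.
Check: Δs_k = 3/(k**4 + 14*k**3 + 71*k**2 + 154*k + 120). ✓
s_(n+1) = (n**3 + 12*n**2 + 47*n + 36)/(24*(n**3 + 12*n**2 + 47*n + 60)) and s_(1) = 1/40, so S(n) = n*(n**2 + 12*n + 47)/(60*(n**3 + 12*n**2 + 47*n + 60)).

S(n) = n*(n**2 + 12*n + 47)/(60*(n**3 + 12*n**2 + 47*n + 60))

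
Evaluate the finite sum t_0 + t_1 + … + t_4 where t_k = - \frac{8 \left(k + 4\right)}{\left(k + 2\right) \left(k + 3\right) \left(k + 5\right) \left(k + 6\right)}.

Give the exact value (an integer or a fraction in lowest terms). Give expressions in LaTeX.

Σ = -12/35

Ratio r(k) = (k + 2)*(k + 5)**2/((k + 4)**2*(k + 7)).
Normal form (A,B,C) = (k + 2, k + 7, k**2 + 8*k + 16).
Set up (k + 2)·f(k+1) − (k + 6)·f(k) − (k**2 + 8*k + 16) = 0.
deg f ≤ 4 (via 1,1,2).
Solving with deg f ≤ 4: f(k) = k*(k + 3)*(k + 4)*(k + 7)/20.
R(k) = B(k−1)·f(k)/C(k) = k*(k + 3)*(k + 6)*(k + 7)/(20*(k + 4)); s_k = R·t_k = 2*k*(-k - 7)/(5*(k**2 + 7*k + 10)).
Δs = 8*(-k - 4)/(k**4 + 16*k**3 + 91*k**2 + 216*k + 180), as required.
Telescoping: Σ = s_(5) − s_(0) = -12/35 − (0) = -12/35.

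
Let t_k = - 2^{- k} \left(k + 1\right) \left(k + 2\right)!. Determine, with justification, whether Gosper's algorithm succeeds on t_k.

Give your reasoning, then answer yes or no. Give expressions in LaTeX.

Yes. s_k = - 2^{1 - k} \left(k + 2\right)!.

t_(k+1)/t_k = (k + 2)*(k + 3)/(2*(k + 1)).
So A=k/2 + 3/2 and B=1, with C=k + 1.
Need (k/2 + 3/2)·f(k+1) − (1)·f(k) = k + 1.
deg f ≤ 0 (via 1,0,1).
A polynomial solution: f(k) = 2.
Then R = B(k−1)f/C = 2/(k + 1), so s_k = R(k)·t_k = -2**(1 - k)*factorial(k + 2).
Check: Δs_k = -(k + 1)*factorial(k + 2)/2**k. ✓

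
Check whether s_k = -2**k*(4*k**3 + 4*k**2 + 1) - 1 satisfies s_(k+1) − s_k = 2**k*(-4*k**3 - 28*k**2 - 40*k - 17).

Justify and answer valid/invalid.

valid; difference matches t_k

s_(k+1) = -2*2**k*(4*(k + 1)**3 + 4*(k + 1)**2 + 1) - 1
s_(k+1) − s_k = 2**k*(-4*k**3 - 28*k**2 - 40*k - 17)
(s_(k+1) − s_k) − t_k = 0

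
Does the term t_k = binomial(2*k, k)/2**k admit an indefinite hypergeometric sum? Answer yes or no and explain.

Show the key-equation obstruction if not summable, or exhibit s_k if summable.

No. Not Gosper-summable.

t_(k+1)/t_k = (2*k + 1)/(k + 1).
Factor: A=2*k + 1; B=k + 1; C=1.
Need (2*k + 1)·f(k+1) − (k)·f(k) = 1.
Bound: deg f ≤ -1.
deg f ≤ -1 is impossible — no certificate.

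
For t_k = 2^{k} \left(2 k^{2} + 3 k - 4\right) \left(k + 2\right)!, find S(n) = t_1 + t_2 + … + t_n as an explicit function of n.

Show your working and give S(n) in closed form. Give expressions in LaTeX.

r(k) = 2*(2*k**3 + 13*k**2 + 22*k + 3)/(2*k**2 + 3*k - 4) after simplifying.
Take A(k)=2*k + 6, B(k)=1, C(k)=k**2 + 3*k/2 - 2.
Solve (2*k + 6)·f(k+1) − (1)·f(k) = k**2 + 3*k/2 - 2.
Bound: deg f ≤ 1.
A polynomial solution: f(k) = (k - 2)/2.
Certificate R = B(k−1)f/C = (k - 2)/(2*k**2 + 3*k - 4) gives s_k = 2**k*(k - 2)*factorial(k + 2).
Check: Δs_k = 2**k*(2*k**2 + 3*k - 4)*factorial(k + 2). ✓
s_(n+1) = 2**(n + 1)*(n - 1)*factorial(n + 3) and s_(1) = -12, so S(n) = 2*2**n*n*factorial(n + 3) - 2*2**n*factorial(n + 3) + 12.

S(n) = 2 \cdot 2^{n} n \left(n + 3\right)! - 2 \cdot 2^{n} \left(n + 3\right)! + 12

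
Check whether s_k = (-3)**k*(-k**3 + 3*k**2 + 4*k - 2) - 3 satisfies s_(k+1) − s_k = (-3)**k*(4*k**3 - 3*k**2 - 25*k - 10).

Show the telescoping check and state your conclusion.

Valid — Δs_k = t_k.

s_(k+1) = -3*(-3)**k*(4*k - (k + 1)**3 + 3*(k + 1)**2 + 2) - 3
s_(k+1) − s_k = (-3)**k*(4*k**3 - 3*k**2 - 25*k - 10)
(s_(k+1) − s_k) − t_k = 0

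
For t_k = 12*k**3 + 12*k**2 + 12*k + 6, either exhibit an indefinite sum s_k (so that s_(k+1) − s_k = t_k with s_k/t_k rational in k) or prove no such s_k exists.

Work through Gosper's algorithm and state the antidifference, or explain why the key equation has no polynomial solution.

s_k = k*(3*k**3 - 2*k**2 + 3*k + 2)

Step 1: r(k) = (2*k**3 + 8*k**2 + 12*k + 7)/(2*k**3 + 2*k**2 + 2*k + 1).
So A=1 and B=1, with C=k**3 + k**2 + k + 1/2.
f must satisfy (1)·f(k+1) − (1)·f(k) = k**3 + k**2 + k + 1/2.
From deg A=0, deg B=0, deg C=3: d=4.
A polynomial solution: f(k) = k*(3*k**3 - 2*k**2 + 3*k + 2)/12.
Then R = B(k−1)f/C = k*(3*k**3 - 2*k**2 + 3*k + 2)/(6*(2*k**3 + 2*k**2 + 2*k + 1)), so s_k = R(k)·t_k = k*(3*k**3 - 2*k**2 + 3*k + 2).
s_(k+1) − s_k = 12*k**3 + 12*k**2 + 12*k + 6 = t_k.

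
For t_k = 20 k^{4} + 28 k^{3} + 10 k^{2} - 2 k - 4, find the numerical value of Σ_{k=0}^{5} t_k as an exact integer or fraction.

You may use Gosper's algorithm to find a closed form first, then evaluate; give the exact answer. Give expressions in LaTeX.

Σ = 26376

r(k) = (10*k**4 + 54*k**3 + 107*k**2 + 91*k + 26)/(10*k**4 + 14*k**3 + 5*k**2 - k - 2) after simplifying.
Gosper form: A/B · C(k+1)/C(k) with A=1, B=1, C=k**4 + 7*k**3/5 + k**2/2 - k/10 - 1/5.
Need (1)·f(k+1) − (1)·f(k) = k**4 + 7*k**3/5 + k**2/2 - k/10 - 1/5.
deg f ≤ 5 (via 0,0,4).
Coefficient equations give f(k) = k*(k + 1)*(4*k**3 - 7*k**2 + 3*k - 2)/20.
Get s_k = R·t_k = k*(4*k**4 - 3*k**3 - 4*k**2 + k - 2) with R(k) = B(k−1)f(k)/C(k) = k*(4*k**3 - 7*k**2 + 3*k - 2)/(2*(10*k**3 + 4*k**2 + k - 2)).
s_(k+1) − s_k = 20*k**4 + 28*k**3 + 10*k**2 - 2*k - 4 = t_k.
Evaluate s at k=6 and k=0: 26376 and 0; difference 26376.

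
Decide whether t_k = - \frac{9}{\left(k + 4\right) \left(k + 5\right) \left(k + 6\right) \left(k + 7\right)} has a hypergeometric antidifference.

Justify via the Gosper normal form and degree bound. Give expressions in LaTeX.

Yes. s_k = \frac{k \left(- k^{2} - 15 k - 74\right)}{40 \left(k + 4\right) \left(k + 5\right) \left(k + 6\right)}.

Ratio r(k) = (k + 4)/(k + 8).
Normal form (A,B,C) = (k + 4, k + 8, 1).
Key eq: (k + 4)·f(k+1) = (k + 7)·f(k) + (1).
Degrees (1,1,0) ⇒ d ≤ 3.
Solve for f: f(k) = k*(k**2 + 15*k + 74)/360 (degree 3 ≤ 3).
So s_k = (B(k−1)f/C)·t_k = (k*(k + 7)*(k**2 + 15*k + 74)/360)·t_k = k*(-k**2 - 15*k - 74)/(40*(k + 4)*(k + 5)*(k + 6)).
Δs = -9/(k**4 + 22*k**3 + 179*k**2 + 638*k + 840), as required.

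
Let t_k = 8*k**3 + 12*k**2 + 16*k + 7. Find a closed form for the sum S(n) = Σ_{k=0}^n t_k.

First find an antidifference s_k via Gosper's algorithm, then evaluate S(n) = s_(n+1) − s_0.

S(n) = 2*n**4 + 8*n**3 + 16*n**2 + 17*n + 7

r(k) = (8*k**3 + 36*k**2 + 64*k + 43)/(8*k**3 + 12*k**2 + 16*k + 7) after simplifying.
Take A(k)=1, B(k)=1, C(k)=k**3 + 3*k**2/2 + 2*k + 7/8.
f must satisfy (1)·f(k+1) − (1)·f(k) = k**3 + 3*k**2/2 + 2*k + 7/8.
Degrees (0,0,3) ⇒ d ≤ 4.
Coefficient equations give f(k) = k*(2*k**3 + 4*k + 1)/8.
Get s_k = R·t_k = k*(2*k**3 + 4*k + 1) with R(k) = B(k−1)f(k)/C(k) = k*(2*k**3 + 4*k + 1)/(8*k**3 + 12*k**2 + 16*k + 7).
Δs = 8*k**3 + 12*k**2 + 16*k + 7, as required.
s_(n+1) = 2*n**4 + 8*n**3 + 16*n**2 + 17*n + 7 and s_(0) = 0, so S(n) = 2*n**4 + 8*n**3 + 16*n**2 + 17*n + 7.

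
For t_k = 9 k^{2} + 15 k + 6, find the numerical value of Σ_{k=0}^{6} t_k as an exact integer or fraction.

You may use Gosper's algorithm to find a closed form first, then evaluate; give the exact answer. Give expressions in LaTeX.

Σ = 1176

The ratio is (3*k**2 + 11*k + 10)/(3*k**2 + 5*k + 2).
Factor: A=1; B=1; C=k**2 + 5*k/3 + 2/3.
Set up (1)·f(k+1) − (1)·f(k) − (k**2 + 5*k/3 + 2/3) = 0.
deg f ≤ 3 (via 0,0,2).
Coefficient equations give f(k) = k**2*(k + 1)/3.
Get s_k = R·t_k = 3*k**2*(k + 1) with R(k) = B(k−1)f(k)/C(k) = k**2/(3*k + 2).
Verify: 9*k**2 + 15*k + 6 matches t_k.
Telescoping: Σ = s_(7) − s_(0) = 1176 − (0) = 1176.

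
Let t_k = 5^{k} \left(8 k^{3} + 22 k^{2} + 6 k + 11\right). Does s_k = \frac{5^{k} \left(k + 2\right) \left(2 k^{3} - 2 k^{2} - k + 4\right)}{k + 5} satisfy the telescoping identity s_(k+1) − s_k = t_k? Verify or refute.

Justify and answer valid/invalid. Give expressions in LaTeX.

s_(k+1) = 5**(k + 1)*(2*k**4 + 10*k**3 + 13*k**2 + 6*k + 9)/(k + 6)
s_(k+1) − s_k = 5**k*(8*k**5 + 86*k**4 + 308*k**3 + 383*k**2 + 175*k + 177)/(k**2 + 11*k + 30)
(s_(k+1) − s_k) − t_k = 5**k*(-24*k**4 - 180*k**3 - 354*k**2 - 126*k - 153)/(k**2 + 11*k + 30)

Invalid: residual \frac{5^{k} \left(- 24 k^{4} - 180 k^{3} - 354 k^{2} - 126 k - 153\right)}{k^{2} + 11 k + 30} ≠ 0.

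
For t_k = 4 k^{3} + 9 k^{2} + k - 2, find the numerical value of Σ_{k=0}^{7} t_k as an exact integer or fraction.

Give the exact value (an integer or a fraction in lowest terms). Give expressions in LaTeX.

t_(k+1)/t_k = (4*k**3 + 21*k**2 + 31*k + 12)/(4*k**3 + 9*k**2 + k - 2).
Take A(k)=1, B(k)=1, C(k)=k**3 + 9*k**2/4 + k/4 - 1/2.
Set up (1)·f(k+1) − (1)·f(k) − (k**3 + 9*k**2/4 + k/4 - 1/2) = 0.
deg f ≤ 4 (via 0,0,3).
Match coefficients ⇒ f(k) = k*(k**3 + k**2 - 3*k - 1)/4.
Certificate R = B(k−1)f/C = k*(k**3 + k**2 - 3*k - 1)/((k + 2)*(4*k**2 + k - 1)) gives s_k = k*(k**3 + k**2 - 3*k - 1).
Δs = 4*k**3 + 9*k**2 + k - 2, as required.
Evaluate s at k=8 and k=0: 4408 and 0; difference 4408.

Σ = 4408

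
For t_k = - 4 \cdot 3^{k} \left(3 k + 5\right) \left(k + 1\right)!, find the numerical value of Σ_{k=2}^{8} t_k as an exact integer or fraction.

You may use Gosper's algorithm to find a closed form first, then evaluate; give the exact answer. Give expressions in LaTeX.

Σ = -285702681384

The ratio is 3*(k + 2)*(3*k + 8)/(3*k + 5).
A = 3*k + 6, B = 1, C = k + 5/3.
Key eq: (3*k + 6)·f(k+1) = (1)·f(k) + (k + 5/3).
deg f ≤ 0 (via 1,0,1).
Match coefficients ⇒ f(k) = 1/3.
So s_k = (B(k−1)f/C)·t_k = (1/(3*k + 5))·t_k = -4*3**k*factorial(k + 1).
Verify: -4*3**k*(3*k + 5)*factorial(k + 1) matches t_k.
Evaluate s at k=9 and k=2: -285702681600 and -216; difference -285702681384.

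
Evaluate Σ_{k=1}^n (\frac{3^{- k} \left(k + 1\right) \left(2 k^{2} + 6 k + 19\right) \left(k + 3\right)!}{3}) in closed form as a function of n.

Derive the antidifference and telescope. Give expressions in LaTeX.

S(n) = \frac{3^{- n} \left(- 168 \cdot 3^{n} + 2 n^{6} n! + 26 n^{5} n! + 137 n^{4} n! + 380 n^{3} n! + 593 n^{2} n! + 494 n n! + 168 n!\right)}{3}

Compute t_(k+1)/t_k: get (k + 2)*(k + 4)*(6*k + 2*(k + 1)**2 + 25)/(3*(k + 1)*(2*k**2 + 6*k + 19)).
Factor: A=k/3 + 4/3; B=1; C=k**3 + 4*k**2 + 25*k/2 + 19/2.
Key eq: (k/3 + 4/3)·f(k+1) = (1)·f(k) + (k**3 + 4*k**2 + 25*k/2 + 19/2).
Bound: deg f ≤ 2.
Solve for f: f(k) = 3*(2*k**2 + 2*k + 3)/2 (degree 2 ≤ 2).
R(k) = B(k−1)·f(k)/C(k) = 3*(2*k**2 + 2*k + 3)/((k + 1)*(2*k**2 + 6*k + 19)); s_k = R·t_k = (2*k**2 + 2*k + 3)*factorial(k + 3)/3**k.
Verify: (k + 1)*(2*k**2 + 6*k + 19)*factorial(k + 3)/(3*3**k) matches t_k.
Telescope: S(n) = s_(n+1) − s_(1) = 3**(-n - 1)*(2*n**2 + 6*n + 7)*factorial(n + 4) − (56) = (-168*3**n + 2*n**6*factorial(n) + 26*n**5*factorial(n) + 137*n**4*factorial(n) + 380*n**3*factorial(n) + 593*n**2*factorial(n) + 494*n*factorial(n) + 168*factorial(n))/(3*3**n).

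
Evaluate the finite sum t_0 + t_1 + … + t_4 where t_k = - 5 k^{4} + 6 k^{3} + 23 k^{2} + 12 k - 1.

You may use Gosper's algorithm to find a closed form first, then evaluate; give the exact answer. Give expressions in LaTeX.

Σ = -365

Step 1: r(k) = (5*k**4 + 14*k**3 - 11*k**2 - 56*k - 35)/(5*k**4 - 6*k**3 - 23*k**2 - 12*k + 1).
Gosper form: A/B · C(k+1)/C(k) with A=1, B=1, C=k**4 - 6*k**3/5 - 23*k**2/5 - 12*k/5 + 1/5.
Key eq: (1)·f(k+1) = (1)·f(k) + (k**4 - 6*k**3/5 - 23*k**2/5 - 12*k/5 + 1/5).
Degrees (0,0,4) ⇒ d ≤ 5.
Solve for f: f(k) = k*(k**4 - 4*k**3 - 3*k**2 + 4*k + 3)/5 (degree 5 ≤ 5).
So s_k = (B(k−1)f/C)·t_k = (k*(k**4 - 4*k**3 - 3*k**2 + 4*k + 3)/(5*k**4 - 6*k**3 - 23*k**2 - 12*k + 1))·t_k = k*(-k**4 + 4*k**3 + 3*k**2 - 4*k - 3).
Check: Δs_k = -5*k**4 + 6*k**3 + 23*k**2 + 12*k - 1. ✓
Σ_(k=0)^(4) t_k = s_(5) − s_(0) = -365 − (0) = -365.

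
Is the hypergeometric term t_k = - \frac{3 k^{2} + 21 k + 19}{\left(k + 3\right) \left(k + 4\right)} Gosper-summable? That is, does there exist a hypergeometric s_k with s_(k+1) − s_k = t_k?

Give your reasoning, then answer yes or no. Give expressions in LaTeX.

Yes. s_k = \frac{k \left(- 9 k - 10\right)}{3 \left(k + 3\right)}.

Ratio r(k) = (k + 3)*(21*k + 3*(k + 1)**2 + 40)/((k + 5)*(3*k**2 + 21*k + 19)).
A = k + 3, B = k + 5, C = k**2 + 7*k + 19/3.
Solve (k + 3)·f(k+1) − (k + 4)·f(k) = k**2 + 7*k + 19/3.
d = 2 from the (1,1,2) case.
Match coefficients ⇒ f(k) = k*(9*k + 10)/9.
Certificate R = B(k−1)f/C = k*(k + 4)*(9*k + 10)/(3*(3*k**2 + 21*k + 19)) gives s_k = k*(-9*k - 10)/(3*(k + 3)).
Check: Δs_k = (-3*k**2 - 21*k - 19)/(k**2 + 7*k + 12). ✓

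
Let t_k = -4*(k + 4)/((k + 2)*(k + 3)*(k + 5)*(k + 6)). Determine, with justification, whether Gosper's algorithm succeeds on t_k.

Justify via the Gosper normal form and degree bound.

The ratio is (k + 2)*(k + 5)**2/((k + 4)**2*(k + 7)).
Gosper form: A/B · C(k+1)/C(k) with A=k + 2, B=k + 7, C=k**2 + 8*k + 16.
Set up (k + 2)·f(k+1) − (k + 6)·f(k) − (k**2 + 8*k + 16) = 0.
From deg A=1, deg B=1, deg C=2: d=4.
Solving with deg f ≤ 4: f(k) = k*(k + 3)*(k + 4)*(k + 7)/20.
Then R = B(k−1)f/C = k*(k + 3)*(k + 6)*(k + 7)/(20*(k + 4)), so s_k = R(k)·t_k = k*(-k - 7)/(5*(k**2 + 7*k + 10)).
Check: Δs_k = 4*(-k - 4)/(k**4 + 16*k**3 + 91*k**2 + 216*k + 180). ✓

Yes. s_k = k*(-k - 7)/(5*(k**2 + 7*k + 10)).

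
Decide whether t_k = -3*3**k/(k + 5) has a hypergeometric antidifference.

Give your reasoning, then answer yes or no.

Compute t_(k+1)/t_k: get 3*(k + 5)/(k + 6).
So A=3*k + 15 and B=k + 6, with C=1.
Set up (3*k + 15)·f(k+1) − (k + 5)·f(k) − (1) = 0.
From deg A=1, deg B=1, deg C=0: d=-1.
Negative degree bound (-1): no f exists, t_k not Gosper-summable.

No — negative degree bound, so no certificate f.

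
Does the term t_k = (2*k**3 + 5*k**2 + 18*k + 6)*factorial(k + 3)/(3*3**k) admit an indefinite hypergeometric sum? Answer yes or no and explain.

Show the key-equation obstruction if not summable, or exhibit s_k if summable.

Yes. s_k = (2*k**2 - k + 2)*factorial(k + 3)/3**k.

Compute t_(k+1)/t_k: get (2*k**4 + 19*k**3 + 78*k**2 + 167*k + 124)/(3*(2*k**3 + 5*k**2 + 18*k + 6)).
Factor: A=k/3 + 4/3; B=1; C=k**3 + 5*k**2/2 + 9*k + 3.
Set up (k/3 + 4/3)·f(k+1) − (1)·f(k) − (k**3 + 5*k**2/2 + 9*k + 3) = 0.
From deg A=1, deg B=0, deg C=3: d=2.
Solving with deg f ≤ 2: f(k) = 3*(2*k**2 - k + 2)/2.
Certificate R = B(k−1)f/C = 3*(2*k**2 - k + 2)/(2*k**3 + 5*k**2 + 18*k + 6) gives s_k = (2*k**2 - k + 2)*factorial(k + 3)/3**k.
Verify: (2*k**3 + 5*k**2 + 18*k + 6)*factorial(k + 3)/(3*3**k) matches t_k.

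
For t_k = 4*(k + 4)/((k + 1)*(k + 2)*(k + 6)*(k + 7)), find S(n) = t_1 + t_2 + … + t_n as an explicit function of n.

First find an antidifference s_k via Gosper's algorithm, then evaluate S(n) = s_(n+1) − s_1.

The ratio is (k + 1)*(k + 5)*(k + 6)/((k + 3)*(k + 4)*(k + 8)).
A = k + 1, B = k + 8, C = k**4 + 16*k**3 + 95*k**2 + 248*k + 240.
Need (k + 1)·f(k+1) − (k + 7)·f(k) = k**4 + 16*k**3 + 95*k**2 + 248*k + 240.
From deg A=1, deg B=1, deg C=4: d=6.
Match coefficients ⇒ f(k) = k*(k + 2)*(k + 3)*(k + 4)*(k + 5)*(k + 7)/12.
Certificate R = B(k−1)f/C = k*(k + 2)*(k + 7)**2/(12*(k + 4)) gives s_k = k*(k + 7)/(3*(k**2 + 7*k + 6)).
Verify: 4*(k + 4)/(k**4 + 16*k**3 + 83*k**2 + 152*k + 84) matches t_k.
Evaluate: s_(n+1) = (n**2 + 9*n + 8)/(3*(n**2 + 9*n + 14)); subtract s_(1) = 4/21 ⇒ S(n) = n*(n + 9)/(7*(n**2 + 9*n + 14)).

S(n) = n*(n + 9)/(7*(n**2 + 9*n + 14))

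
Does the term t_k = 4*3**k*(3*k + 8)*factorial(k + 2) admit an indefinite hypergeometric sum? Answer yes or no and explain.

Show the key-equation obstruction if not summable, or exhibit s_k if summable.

t_(k+1)/t_k = 3*(k + 3)*(3*k + 11)/(3*k + 8).
A = 3*k + 9, B = 1, C = k + 8/3.
Solve (3*k + 9)·f(k+1) − (1)·f(k) = k + 8/3.
deg f ≤ 0 (via 1,0,1).
Solve for f: f(k) = 1/3 (degree 0 ≤ 0).
R(k) = B(k−1)·f(k)/C(k) = 1/(3*k + 8); s_k = R·t_k = 4*3**k*factorial(k + 2).
Check: Δs_k = 4*3**k*(3*k + 8)*factorial(k + 2). ✓

Yes. s_k = 4*3**k*factorial(k + 2).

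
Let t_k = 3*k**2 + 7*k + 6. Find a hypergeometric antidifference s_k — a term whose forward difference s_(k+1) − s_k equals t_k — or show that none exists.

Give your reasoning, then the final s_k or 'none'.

The ratio is (3*k**2 + 13*k + 16)/(3*k**2 + 7*k + 6).
Take A(k)=1, B(k)=1, C(k)=k**2 + 7*k/3 + 2.
Solve (1)·f(k+1) − (1)·f(k) = k**2 + 7*k/3 + 2.
Bound: deg f ≤ 3.
Match coefficients ⇒ f(k) = k*(k**2 + 2*k + 3)/3.
Get s_k = R·t_k = k*(k**2 + 2*k + 3) with R(k) = B(k−1)f(k)/C(k) = k*(k**2 + 2*k + 3)/(3*k**2 + 7*k + 6).
Verify: 3*k**2 + 7*k + 6 matches t_k.

s_k = k*(k**2 + 2*k + 3)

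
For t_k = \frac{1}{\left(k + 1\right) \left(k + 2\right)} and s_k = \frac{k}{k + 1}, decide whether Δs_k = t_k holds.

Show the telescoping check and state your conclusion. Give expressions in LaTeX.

s_(k+1) = (k + 1)/(k + 2)
s_(k+1) − s_k = 1/(k**2 + 3*k + 2)
(s_(k+1) − s_k) − t_k = 0

Valid: the claim telescopes to t_k.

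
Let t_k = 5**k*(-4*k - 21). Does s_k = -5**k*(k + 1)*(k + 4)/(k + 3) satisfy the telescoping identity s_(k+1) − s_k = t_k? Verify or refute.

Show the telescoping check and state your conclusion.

s_(k+1) = -5**(k + 1)*(k + 2)*(k + 5)/(k + 4)
s_(k+1) − s_k = 5**k*(-4*k**3 - 41*k**2 - 131*k - 134)/(k**2 + 7*k + 12)
(s_(k+1) − s_k) − t_k = 5**k*(8*k**2 + 64*k + 118)/(k**2 + 7*k + 12)

Invalid: residual 5**k*(8*k**2 + 64*k + 118)/(k**2 + 7*k + 12) ≠ 0.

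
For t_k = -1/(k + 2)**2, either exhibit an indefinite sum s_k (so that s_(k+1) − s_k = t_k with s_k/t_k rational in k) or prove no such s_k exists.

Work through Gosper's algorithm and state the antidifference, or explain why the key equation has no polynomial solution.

Ratio r(k) = (k + 2)**2/(k + 3)**2.
So A=k**2 + 4*k + 4 and B=k**2 + 6*k + 9, with C=1.
f must satisfy (k**2 + 4*k + 4)·f(k+1) − (k**2 + 4*k + 4)·f(k) = 1.
From deg A=2, deg B=2, deg C=0: d=0.
f = c0 ⇒ A·f(k+1) − B(k−1)·f(k) − C = -1. The system {-1 = 0} is inconsistent; no antidifference.

none (Gosper's algorithm certifies no s_k)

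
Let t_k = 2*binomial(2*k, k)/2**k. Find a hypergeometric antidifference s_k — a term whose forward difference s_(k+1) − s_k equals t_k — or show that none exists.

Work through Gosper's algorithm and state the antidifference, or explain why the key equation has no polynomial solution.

none — t_k is not Gosper-summable

Compute t_(k+1)/t_k: get (2*k + 1)/(k + 1).
Normal form (A,B,C) = (2*k + 1, k + 1, 1).
f must satisfy (2*k + 1)·f(k+1) − (k)·f(k) = 1.
Degrees (1,1,0) ⇒ d ≤ -1.
d = -1 < 0 ⇒ no nonzero polynomial f; not summable.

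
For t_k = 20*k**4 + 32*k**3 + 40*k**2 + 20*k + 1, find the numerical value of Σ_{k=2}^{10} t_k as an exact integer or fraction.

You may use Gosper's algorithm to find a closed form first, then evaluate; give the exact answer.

Compute t_(k+1)/t_k: get (20*k**4 + 112*k**3 + 256*k**2 + 276*k + 113)/(20*k**4 + 32*k**3 + 40*k**2 + 20*k + 1).
So A=1 and B=1, with C=k**4 + 8*k**3/5 + 2*k**2 + k + 1/20.
Need (1)·f(k+1) − (1)·f(k) = k**4 + 8*k**3/5 + 2*k**2 + k + 1/20.
Degrees (0,0,4) ⇒ d ≤ 5.
A polynomial solution: f(k) = k*(4*k**4 - 2*k**3 + 4*k**2 - 2*k - 3)/20.
Certificate R = B(k−1)f/C = k*(4*k**4 - 2*k**3 + 4*k**2 - 2*k - 3)/(20*k**4 + 32*k**3 + 40*k**2 + 20*k + 1) gives s_k = k*(4*k**4 - 2*k**3 + 4*k**2 - 2*k - 3).
Check: Δs_k = 20*k**4 + 32*k**3 + 40*k**2 + 20*k + 1. ✓
Evaluate s at k=11 and k=2: 619971 and 114; difference 619857.

Σ = 619857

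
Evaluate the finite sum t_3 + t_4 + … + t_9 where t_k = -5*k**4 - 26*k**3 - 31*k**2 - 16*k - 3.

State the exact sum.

t_(k+1)/t_k = (5*k**4 + 46*k**3 + 139*k**2 + 176*k + 81)/(5*k**4 + 26*k**3 + 31*k**2 + 16*k + 3).
Take A(k)=1, B(k)=1, C(k)=k**4 + 26*k**3/5 + 31*k**2/5 + 16*k/5 + 3/5.
Set up (1)·f(k+1) − (1)·f(k) − (k**4 + 26*k**3/5 + 31*k**2/5 + 16*k/5 + 3/5) = 0.
deg f ≤ 5 (via 0,0,4).
A polynomial solution: f(k) = k**2*(k**3 + 4*k**2 - k - 1)/5.
Then R = B(k−1)f/C = k**2*(k**3 + 4*k**2 - k - 1)/(5*k**4 + 26*k**3 + 31*k**2 + 16*k + 3), so s_k = R(k)·t_k = k**2*(-k**3 - 4*k**2 + k + 1).
s_(k+1) − s_k = -5*k**4 - 26*k**3 - 31*k**2 - 16*k - 3 = t_k.
Σ_(k=3)^(9) t_k = s_(10) − s_(3) = -138900 − (-531) = -138369.

Σ = -138369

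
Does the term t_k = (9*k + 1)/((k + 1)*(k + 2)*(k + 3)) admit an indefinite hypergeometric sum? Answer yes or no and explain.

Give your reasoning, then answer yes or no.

Yes. s_k = k*(5*k - 3)/(2*(k + 1)*(k + 2)).

r(k) = (k + 1)*(9*k + 10)/((k + 4)*(9*k + 1)) after simplifying.
Take A(k)=k + 1, B(k)=k + 4, C(k)=k + 1/9.
Key eq: (k + 1)·f(k+1) = (k + 3)·f(k) + (k + 1/9).
d = 2 from the (1,1,1) case.
Solving with deg f ≤ 2: f(k) = k*(5*k - 3)/18.
R(k) = B(k−1)·f(k)/C(k) = k*(k + 3)*(5*k - 3)/(2*(9*k + 1)); s_k = R·t_k = k*(5*k - 3)/(2*(k + 1)*(k + 2)).
Verify: (9*k + 1)/(k**3 + 6*k**2 + 11*k + 6) matches t_k.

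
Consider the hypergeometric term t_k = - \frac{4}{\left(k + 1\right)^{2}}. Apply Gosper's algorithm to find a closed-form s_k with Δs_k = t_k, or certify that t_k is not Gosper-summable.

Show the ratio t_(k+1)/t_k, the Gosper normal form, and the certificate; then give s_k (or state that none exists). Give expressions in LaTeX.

none (Gosper's algorithm certifies no s_k)

Step 1: r(k) = (k + 1)**2/(k + 2)**2.
Gosper form: A/B · C(k+1)/C(k) with A=k**2 + 2*k + 1, B=k**2 + 4*k + 4, C=1.
f must satisfy (k**2 + 2*k + 1)·f(k+1) − (k**2 + 2*k + 1)·f(k) = 1.
Degrees (2,2,0) ⇒ d ≤ 0.
Write f(k) = c0. Then LHS − RHS = -1, requiring -1 = 0: contradictory. No certificate.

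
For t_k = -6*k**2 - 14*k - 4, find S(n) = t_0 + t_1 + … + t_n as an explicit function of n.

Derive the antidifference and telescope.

S(n) = -2*n**3 - 10*n**2 - 12*n - 4

Ratio r(k) = (3*k**2 + 13*k + 12)/(3*k**2 + 7*k + 2).
Take A(k)=1, B(k)=1, C(k)=k**2 + 7*k/3 + 2/3.
Key eq: (1)·f(k+1) = (1)·f(k) + (k**2 + 7*k/3 + 2/3).
Degrees (0,0,2) ⇒ d ≤ 3.
Coefficient equations give f(k) = k*(k**2 + 2*k - 1)/3.
Get s_k = R·t_k = 2*k*(-k**2 - 2*k + 1) with R(k) = B(k−1)f(k)/C(k) = k*(k**2 + 2*k - 1)/((k + 2)*(3*k + 1)).
Check: Δs_k = -6*k**2 - 14*k - 4. ✓
s_(n+1) = -2*n**3 - 10*n**2 - 12*n - 4 and s_(0) = 0, so S(n) = -2*n**3 - 10*n**2 - 12*n - 4.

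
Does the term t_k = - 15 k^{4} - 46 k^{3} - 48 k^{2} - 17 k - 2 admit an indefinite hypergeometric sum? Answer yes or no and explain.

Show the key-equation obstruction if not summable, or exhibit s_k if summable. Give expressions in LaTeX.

The ratio is (15*k**4 + 106*k**3 + 276*k**2 + 311*k + 128)/(15*k**4 + 46*k**3 + 48*k**2 + 17*k + 2).
Take A(k)=1, B(k)=1, C(k)=k**4 + 46*k**3/15 + 16*k**2/5 + 17*k/15 + 2/15.
f must satisfy (1)·f(k+1) − (1)·f(k) = k**4 + 46*k**3/15 + 16*k**2/5 + 17*k/15 + 2/15.
From deg A=0, deg B=0, deg C=4: d=5.
Solve for f: f(k) = k*(3*k**4 + 4*k**3 - 2*k**2 - 4*k + 1)/15 (degree 5 ≤ 5).
So s_k = (B(k−1)f/C)·t_k = (k*(3*k**4 + 4*k**3 - 2*k**2 - 4*k + 1)/(15*k**4 + 46*k**3 + 48*k**2 + 17*k + 2))·t_k = k*(-3*k**4 - 4*k**3 + 2*k**2 + 4*k - 1).
Verify: -15*k**4 - 46*k**3 - 48*k**2 - 17*k - 2 matches t_k.

Yes. s_k = k \left(- 3 k^{4} - 4 k^{3} + 2 k^{2} + 4 k - 1\right).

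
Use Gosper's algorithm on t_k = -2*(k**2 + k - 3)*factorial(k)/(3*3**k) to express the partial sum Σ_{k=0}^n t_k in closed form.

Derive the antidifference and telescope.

Step 1: r(k) = (k + 1)*(k + (k + 1)**2 - 2)/(3*(k**2 + k - 3)).
So A=k/3 + 1/3 and B=1, with C=k**2 + k - 3.
Need (k/3 + 1/3)·f(k+1) − (1)·f(k) = k**2 + k - 3.
deg f ≤ 1 (via 1,0,2).
Match coefficients ⇒ f(k) = 3*(k + 2).
Get s_k = R·t_k = -2*(k + 2)*factorial(k)/3**k with R(k) = B(k−1)f(k)/C(k) = 3*(k + 2)/(k**2 + k - 3).
Δs = -2*(k**2 + k - 3)*factorial(k)/(3*3**k), as required.
s_(n+1) = -2*3**(-n - 1)*(n + 3)*factorial(n + 1) and s_(0) = -4, so S(n) = (12*3**n - 2*n**2*factorial(n) - 8*n*factorial(n) - 6*factorial(n))/(3*3**n).

S(n) = (12*3**n - 2*n**2*factorial(n) - 8*n*factorial(n) - 6*factorial(n))/(3*3**n)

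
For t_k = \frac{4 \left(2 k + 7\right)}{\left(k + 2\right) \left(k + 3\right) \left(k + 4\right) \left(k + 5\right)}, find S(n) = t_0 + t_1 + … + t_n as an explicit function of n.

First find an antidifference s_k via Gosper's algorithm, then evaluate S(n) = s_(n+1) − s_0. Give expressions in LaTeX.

Compute t_(k+1)/t_k: get (k + 2)*(2*k + 9)/((k + 6)*(2*k + 7)).
Normal form (A,B,C) = (k + 2, k + 6, k + 7/2).
Solve (k + 2)·f(k+1) − (k + 5)·f(k) = k + 7/2.
Bound: deg f ≤ 3.
Match coefficients ⇒ f(k) = k*(k + 3)*(k + 6)/16.
Then R = B(k−1)f/C = k*(k + 3)*(k + 5)*(k + 6)/(8*(2*k + 7)), so s_k = R(k)·t_k = k*(k + 6)/(2*(k**2 + 6*k + 8)).
Check: Δs_k = 4*(2*k + 7)/(k**4 + 14*k**3 + 71*k**2 + 154*k + 120). ✓
Evaluate: s_(n+1) = (n**2 + 8*n + 7)/(2*(n**2 + 8*n + 15)); subtract s_(0) = 0 ⇒ S(n) = (n**2 + 8*n + 7)/(2*(n**2 + 8*n + 15)).

S(n) = \frac{n^{2} + 8 n + 7}{2 \left(n^{2} + 8 n + 15\right)}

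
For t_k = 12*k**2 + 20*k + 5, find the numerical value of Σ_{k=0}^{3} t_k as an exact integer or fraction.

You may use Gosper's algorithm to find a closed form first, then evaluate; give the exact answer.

Ratio r(k) = (12*k**2 + 44*k + 37)/(12*k**2 + 20*k + 5).
Factor: A=1; B=1; C=k**2 + 5*k/3 + 5/12.
Set up (1)·f(k+1) − (1)·f(k) − (k**2 + 5*k/3 + 5/12) = 0.
d = 3 from the (0,0,2) case.
A polynomial solution: f(k) = k*(2*k - 1)*(2*k + 3)/12.
Certificate R = B(k−1)f/C = k*(2*k - 1)*(2*k + 3)/(12*k**2 + 20*k + 5) gives s_k = k*(4*k**2 + 4*k - 3).
Check: Δs_k = 12*k**2 + 20*k + 5. ✓
Sum = s_(4) − s_(0); s_(4) = 308, s_(0) = 0 ⇒ 308.

Σ = 308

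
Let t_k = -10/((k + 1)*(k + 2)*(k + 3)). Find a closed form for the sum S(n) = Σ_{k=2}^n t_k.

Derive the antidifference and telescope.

S(n) = 5*(-n**2 - 5*n + 6)/(12*(n**2 + 5*n + 6))

The ratio is (k + 1)/(k + 4).
A = k + 1, B = k + 4, C = 1.
Set up (k + 1)·f(k+1) − (k + 3)·f(k) − (1) = 0.
Bound: deg f ≤ 2.
A polynomial solution: f(k) = k*(k + 3)/4.
Certificate R = B(k−1)f/C = k*(k + 3)**2/4 gives s_k = 5*k*(-k - 3)/(2*(k + 1)*(k + 2)).
Check: Δs_k = -10/(k**3 + 6*k**2 + 11*k + 6). ✓
Σ_(k=2)^n t_k = s_(n+1) − s_(2) = (5*(-n**2 - 5*n - 4)/(2*(n**2 + 5*n + 6))) − (-25/12), i.e. 5*(-n**2 - 5*n + 6)/(12*(n**2 + 5*n + 6)).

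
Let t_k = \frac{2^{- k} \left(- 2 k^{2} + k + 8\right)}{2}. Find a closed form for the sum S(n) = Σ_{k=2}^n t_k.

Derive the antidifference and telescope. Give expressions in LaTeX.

S(n) = 2^{- n - 2} \left(- 11 \cdot 2^{n} + 4 n^{2} + 14 n + 4\right)

Compute t_(k+1)/t_k: get (k - 2*(k + 1)**2 + 9)/(2*(-2*k**2 + k + 8)).
A = 1/2, B = 1, C = k**2 - k/2 - 4.
Key eq: (1/2)·f(k+1) = (1)·f(k) + (k**2 - k/2 - 4).
Bound: deg f ≤ 2.
A polynomial solution: f(k) = -2*k**2 - 3*k + 3.
So s_k = (B(k−1)f/C)·t_k = (-2*(2*k**2 + 3*k - 3)/(2*k**2 - k - 8))·t_k = (2*k**2 + 3*k - 3)/2**k.
s_(k+1) − s_k = (-2*k**2 + k + 8)/(2*2**k) = t_k.
Evaluate: s_(n+1) = 2**(-n - 1)*(2*n**2 + 7*n + 2); subtract s_(2) = 11/4 ⇒ S(n) = 2**(-n - 2)*(-11*2**n + 4*n**2 + 14*n + 4).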